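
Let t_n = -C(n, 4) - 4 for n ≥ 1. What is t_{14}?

-1005

C(14, 4) = 1001, so t_{14} = -1005.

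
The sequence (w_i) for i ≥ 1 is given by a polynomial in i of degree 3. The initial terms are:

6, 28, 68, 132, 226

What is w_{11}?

1756

1st diffs: 22, 40, 64, 94.
2nd diffs: 18, 24, 30.
3rd diffs: 6, 6 (constant).
Newton forward-difference form: w_i = 6 + 22·C(i-1,1) + 18·C(i-1,2) + 6·C(i-1,3).
At i = 11: i-1 = 10, so w_{11} = 6 + 220 + 810 + 720 = 1756.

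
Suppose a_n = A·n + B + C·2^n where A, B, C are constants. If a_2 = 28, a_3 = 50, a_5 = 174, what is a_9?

2582

At n = 2, 3, 5: 2A + B + 4C = 28; 3A + B + 8C = 50; 5A + B + 32C = 174.
Subtracting the first from the second: A + 4C = 22.
Subtracting the second from the third: 2A + 24C = 124.
Solving: C = 5, A = 2, then B = 4.
Therefore a_9 = 18 + 4 + 5·512 = 2582.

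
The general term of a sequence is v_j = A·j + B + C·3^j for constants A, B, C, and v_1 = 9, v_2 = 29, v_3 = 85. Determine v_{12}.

The three given values yield: A + B + 3C = 9; 2A + B + 9C = 29; 3A + B + 27C = 85.
Subtracting the first from the second: A + 6C = 20.
Subtracting the second from the third: A + 18C = 56.
Solving: C = 3, A = 2, then B = -2.
Therefore v_{12} = 24 + (-2) + 3·531441 = 1594345.

1594345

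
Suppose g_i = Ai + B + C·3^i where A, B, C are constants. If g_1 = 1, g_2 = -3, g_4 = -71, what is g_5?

The three given values yield: A + B + 3C = 1; 2A + B + 9C = -3; 4A + B + 81C = -71.
Subtracting the first from the second: A + 6C = -4.
Subtracting the second from the third: 2A + 72C = -68.
Solving: C = -1, A = 2, then B = 2.
Therefore g_5 = 10 + 2 + (-1)·243 = -231.

-231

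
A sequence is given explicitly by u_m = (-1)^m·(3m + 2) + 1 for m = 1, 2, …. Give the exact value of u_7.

(-1)^7 = -1; 3m + 2 at m=7 is 23; so u_7 = -22.

-22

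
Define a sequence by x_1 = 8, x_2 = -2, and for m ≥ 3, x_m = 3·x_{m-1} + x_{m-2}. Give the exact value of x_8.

Compute successive terms:
x_3 = 2; x_4 = 4; x_5 = 14; x_6 = 46; x_7 = 152; x_8 = 502.

502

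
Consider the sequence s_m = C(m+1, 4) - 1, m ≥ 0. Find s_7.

C(8, 4) = 70, so s_7 = 69.

69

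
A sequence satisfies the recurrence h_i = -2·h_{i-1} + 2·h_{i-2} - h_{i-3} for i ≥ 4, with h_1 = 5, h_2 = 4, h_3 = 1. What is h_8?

76

Applying the relation repeatedly:
h_4 = 1;  h_5 = -4;  h_6 = 9;  h_7 = -27;  h_8 = 76.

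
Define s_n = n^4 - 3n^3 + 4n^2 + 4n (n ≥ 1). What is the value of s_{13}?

s_{13} = 1·13^4 - 3·13^3 + 4·13^2 + 4·13 = 22698.

22698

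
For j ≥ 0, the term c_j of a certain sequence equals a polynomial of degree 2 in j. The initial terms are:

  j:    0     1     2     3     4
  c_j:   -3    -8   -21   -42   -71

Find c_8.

1st diffs: -5, -13, -21, -29.
2nd diffs: -8, -8, -8 (constant).
Newton forward-difference form: c_j = -3 + (-5)·C(j,1) + (-8)·C(j,2).
At j = 8: j = 8, so c_8 = -3 - 40 - 224 = -267.

-267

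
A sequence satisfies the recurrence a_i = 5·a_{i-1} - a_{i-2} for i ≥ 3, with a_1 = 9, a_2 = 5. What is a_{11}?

Iterate the recurrence:
a_3 = 16  a_4 = 75  a_5 = 359  a_6 = 1720  a_7 = 8241  a_8 = 39485  a_9 = 189184  a_{10} = 906435  a_{11} = 4342991.

4342991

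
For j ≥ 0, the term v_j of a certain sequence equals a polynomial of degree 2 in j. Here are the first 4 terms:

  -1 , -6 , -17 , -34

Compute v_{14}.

-617

1st diffs: -5, -11, -17.
2nd diffs: -6, -6 (constant).
Newton forward-difference form: v_j = -1 + (-5)·C(j,1) + (-6)·C(j,2).
At j = 14: j = 14, so v_{14} = -1 - 70 - 546 = -617.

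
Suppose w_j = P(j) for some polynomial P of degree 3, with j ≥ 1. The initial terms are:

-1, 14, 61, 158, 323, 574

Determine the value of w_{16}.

11774

1st diffs: 15, 47, 97, 165, 251.
2nd diffs: 32, 50, 68, 86.
3rd diffs: 18, 18, 18 (constant).
Newton forward-difference form: w_j = -1 + 15·C(j-1,1) + 32·C(j-1,2) + 18·C(j-1,3).
At j = 16: j-1 = 15, so w_{16} = -1 + 225 + 3360 + 8190 = 11774.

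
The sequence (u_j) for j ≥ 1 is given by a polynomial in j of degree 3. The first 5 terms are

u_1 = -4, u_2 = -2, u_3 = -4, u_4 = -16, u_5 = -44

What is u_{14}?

1st diffs: 2, -2, -12, -28.
2nd diffs: -4, -10, -16.
3rd diffs: -6, -6 (constant).
So u_j = -j^3 + 4j^2 - 3j - 4.
Evaluating at j = 14 gives u_{14} = -2006.

-2006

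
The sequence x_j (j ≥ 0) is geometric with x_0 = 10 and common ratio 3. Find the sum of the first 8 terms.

32800

x_j = 10·3^(j-0).
S = 10·(3^8 - 1)/(3 - 1) = 10·(6561 - 1)/(2) = 32800.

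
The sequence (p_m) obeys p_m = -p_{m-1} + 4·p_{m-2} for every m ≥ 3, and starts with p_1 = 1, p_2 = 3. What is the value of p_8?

Iterate the recurrence:
p_3 = 1, p_4 = 11, p_5 = -7, p_6 = 51, p_7 = -79, p_8 = 283.

283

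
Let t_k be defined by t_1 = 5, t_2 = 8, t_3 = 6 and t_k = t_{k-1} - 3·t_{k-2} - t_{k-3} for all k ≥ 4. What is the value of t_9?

Step forward from the initial values:
t_4 = -23;  t_5 = -49;  t_6 = 14;  t_7 = 184;  t_8 = 191;  t_9 = -375.

-375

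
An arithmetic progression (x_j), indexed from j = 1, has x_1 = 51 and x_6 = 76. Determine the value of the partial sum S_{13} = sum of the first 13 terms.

1053

Common difference d = (76 - 51) / (6 - 1) = 5.
x_j = 51 + (j - 1)·5.
x_{13} = 111; S = 13·(51 + 111)/2 = 1053.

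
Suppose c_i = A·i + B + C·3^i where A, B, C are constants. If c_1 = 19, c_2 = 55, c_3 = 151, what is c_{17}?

At i = 1, 2, 3: A + B + 3C = 19; 2A + B + 9C = 55; 3A + B + 27C = 151.
Subtracting the first from the second: A + 6C = 36.
Subtracting the second from the third: A + 18C = 96.
Solving: C = 5, A = 6, then B = -2.
So c_i = 6·i + (-2) + 5·3^i; at i=17 this is 645700915.

645700915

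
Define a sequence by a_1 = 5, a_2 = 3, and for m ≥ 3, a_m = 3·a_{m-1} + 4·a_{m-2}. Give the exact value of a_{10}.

419427

Applying the relation repeatedly:
a_3 = 29, a_4 = 99, a_5 = 413, a_6 = 1635, a_7 = 6557, a_8 = 26211, a_9 = 104861, a_{10} = 419427.
(Characteristic roots are 4 and -1.)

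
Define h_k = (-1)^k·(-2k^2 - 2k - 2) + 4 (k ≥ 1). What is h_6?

-82

(-1)^6 = 1; -2k^2 - 2k - 2 at k=6 is -86; so h_6 = -82.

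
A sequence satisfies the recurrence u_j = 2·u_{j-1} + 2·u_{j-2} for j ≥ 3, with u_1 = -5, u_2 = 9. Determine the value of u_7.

Iterate the recurrence:
u_3 = 8, u_4 = 34, u_5 = 84, u_6 = 236, u_7 = 640.

640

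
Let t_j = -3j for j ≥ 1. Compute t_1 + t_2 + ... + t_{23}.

-828

Over j = 1..23: Σj = 276.
Total = (-3)·276 = -828.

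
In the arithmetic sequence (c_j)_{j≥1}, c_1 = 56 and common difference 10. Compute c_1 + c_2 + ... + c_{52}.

16172

c_j = 56 + (j - 1)·10.
c_{52} = 566; S = 52·(56 + 566)/2 = 16172.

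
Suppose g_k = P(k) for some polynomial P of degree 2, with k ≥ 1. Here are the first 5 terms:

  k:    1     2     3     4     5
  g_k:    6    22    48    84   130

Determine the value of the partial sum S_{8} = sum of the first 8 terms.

1st diffs: 16, 26, 36, 46.
2nd diffs: 10, 10, 10 (constant).
Newton forward-difference form: g_k = 6 + 16·C(k-1,1) + 10·C(k-1,2).
Continuing: 186, 252, 328.
Summing k = 1..8 (8 terms) gives 1056.

1056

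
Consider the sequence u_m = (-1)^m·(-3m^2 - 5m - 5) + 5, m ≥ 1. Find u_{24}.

(-1)^24 = 1; -3m^2 - 5m - 5 at m=24 is -1853; so u_{24} = -1848.

-1848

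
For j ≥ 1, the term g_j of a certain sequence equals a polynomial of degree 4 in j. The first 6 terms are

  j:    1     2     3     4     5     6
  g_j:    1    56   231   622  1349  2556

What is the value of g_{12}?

1st diffs: 55, 175, 391, 727, 1207.
2nd diffs: 120, 216, 336, 480.
3rd diffs: 96, 120, 144.
4th diffs: 24, 24 (constant).
So g_j = j^4 + 6j^3 - j^2 + j - 6.
Evaluating at j = 12 gives g_{12} = 30966.

30966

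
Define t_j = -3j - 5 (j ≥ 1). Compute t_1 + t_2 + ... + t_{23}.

-943

Over j = 1..23: Σj = 276.
Total = (-3)·276 + (-5)·23 = -943.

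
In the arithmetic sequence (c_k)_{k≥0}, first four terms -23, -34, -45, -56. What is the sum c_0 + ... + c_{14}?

Common difference d = -11.
c_k = -23 + (k - 0)·(-11).
c_{14} = -177; S = 15·(-23 + (-177))/2 = -1500.

-1500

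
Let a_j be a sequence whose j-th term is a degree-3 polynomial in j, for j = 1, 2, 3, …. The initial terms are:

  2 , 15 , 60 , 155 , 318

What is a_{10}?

1st diffs: 13, 45, 95, 163.
2nd diffs: 32, 50, 68.
3rd diffs: 18, 18 (constant).
So a_j = 3j^3 - 2j^2 - 2j + 3.
Evaluating at j = 10 gives a_{10} = 2783.

2783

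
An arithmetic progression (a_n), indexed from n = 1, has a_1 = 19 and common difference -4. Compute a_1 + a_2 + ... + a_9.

a_n = 19 + (n - 1)·(-4).
a_9 = -13; S = 9·(19 + (-13))/2 = 27.

27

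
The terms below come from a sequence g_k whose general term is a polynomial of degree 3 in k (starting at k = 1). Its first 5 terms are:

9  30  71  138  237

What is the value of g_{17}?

1st diffs: 21, 41, 67, 99.
2nd diffs: 20, 26, 32.
3rd diffs: 6, 6 (constant).
So g_k = k^3 + 4k^2 + 2k + 2.
Evaluating at k = 17 gives g_{17} = 6105.

6105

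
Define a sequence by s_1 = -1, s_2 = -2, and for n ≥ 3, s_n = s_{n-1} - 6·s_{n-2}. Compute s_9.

Iterate the recurrence:
s_3 = 4, s_4 = 16, s_5 = -8, s_6 = -104, s_7 = -56, s_8 = 568, s_9 = 904.

904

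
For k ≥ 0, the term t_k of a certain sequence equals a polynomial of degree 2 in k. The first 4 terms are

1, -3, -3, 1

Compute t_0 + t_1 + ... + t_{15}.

1st diffs: -4, 0, 4.
2nd diffs: 4, 4 (constant).
So t_k = 2k^2 - 6k + 1.
Continuing: …, 9, 21, 37, 57, …, t_{15} = 361.
Summing k = 0..15 (16 terms) gives 1776.

1776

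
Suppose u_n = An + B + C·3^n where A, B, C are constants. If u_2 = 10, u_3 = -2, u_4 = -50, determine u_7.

At n = 2, 3, 4: 2A + B + 9C = 10; 3A + B + 27C = -2; 4A + B + 81C = -50.
Subtracting the first from the second: A + 18C = -12.
Subtracting the second from the third: A + 54C = -48.
Solving: C = -1, A = 6, then B = 7.
Therefore u_7 = 42 + 7 + (-1)·2187 = -2138.

-2138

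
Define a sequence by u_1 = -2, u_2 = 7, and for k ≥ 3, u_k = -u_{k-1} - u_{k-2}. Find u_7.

Compute successive terms:
u_3 = -5, u_4 = -2, u_5 = 7, u_6 = -5, u_7 = -2.

-2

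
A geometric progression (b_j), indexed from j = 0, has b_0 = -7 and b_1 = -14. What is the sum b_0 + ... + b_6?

-889

Common ratio r = 2.
b_j = (-7)·2^(j-0).
S = (-7)·(2^7 - 1)/(2 - 1) = (-7)·(128 - 1)/(1) = -889.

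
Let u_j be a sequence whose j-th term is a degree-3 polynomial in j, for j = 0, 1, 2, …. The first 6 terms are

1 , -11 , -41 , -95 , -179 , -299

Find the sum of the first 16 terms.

1st diffs: -12, -30, -54, -84, -120.
2nd diffs: -18, -24, -30, -36.
3rd diffs: -6, -6, -6 (constant).
Newton forward-difference form: u_j = 1 + (-12)·C(j,1) + (-18)·C(j,2) + (-6)·C(j,3).
Continuing: …, -461, -671, -935, -1259, …, u_{15} = -4799.
Summing j = 0..15 (16 terms) gives -22424.

-22424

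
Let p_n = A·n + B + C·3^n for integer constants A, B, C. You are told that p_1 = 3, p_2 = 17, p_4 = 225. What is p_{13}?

4782915

The three given values yield: A + B + 3C = 3; 2A + B + 9C = 17; 4A + B + 81C = 225.
Subtracting the first from the second: A + 6C = 14.
Subtracting the second from the third: 2A + 72C = 208.
Solving: C = 3, A = -4, then B = -2.
Hence p_{13} = -4·13 + (-2) + 3·1594323 = 4782915.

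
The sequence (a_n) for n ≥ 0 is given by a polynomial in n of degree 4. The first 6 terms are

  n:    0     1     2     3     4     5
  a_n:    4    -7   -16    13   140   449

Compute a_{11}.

1st diffs: -11, -9, 29, 127, 309.
2nd diffs: 2, 38, 98, 182.
3rd diffs: 36, 60, 84.
4th diffs: 24, 24 (constant).
Newton forward-difference form: a_n = 4 + (-11)·C(n,1) + 2·C(n,2) + 36·C(n,3) + 24·C(n,4).
At n = 11: n = 11, so a_{11} = 4 - 121 + 110 + 5940 + 7920 = 13853.

13853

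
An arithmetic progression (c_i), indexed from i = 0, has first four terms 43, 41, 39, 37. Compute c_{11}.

21

Common difference d = -2.
c_i = 43 + (i - 0)·(-2).
c_{11} = 43 + 11·(-2) = 21.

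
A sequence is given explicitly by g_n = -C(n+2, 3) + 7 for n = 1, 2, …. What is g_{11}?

C(13, 3) = 286, so g_{11} = -279.

-279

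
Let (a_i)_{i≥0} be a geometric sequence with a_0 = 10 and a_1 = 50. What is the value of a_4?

Common ratio r = 5.
a_i = 10·5^(i-0).
a_4 = 10·5^4 = 6250.

6250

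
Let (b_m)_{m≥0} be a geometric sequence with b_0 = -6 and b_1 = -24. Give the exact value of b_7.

-98304

Common ratio r = 4.
b_m = (-6)·4^(m-0).
b_7 = (-6)·4^7 = -98304.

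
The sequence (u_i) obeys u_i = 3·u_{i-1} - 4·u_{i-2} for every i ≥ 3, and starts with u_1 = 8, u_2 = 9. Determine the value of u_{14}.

-66051

u_3 = -5;  u_4 = -51;  u_5 = -133;  …;  u_{11} = 2923;  u_{12} = -6195;  u_{13} = -30277;  u_{14} = -66051.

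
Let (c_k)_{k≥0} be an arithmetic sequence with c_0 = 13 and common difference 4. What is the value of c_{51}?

217

c_k = 13 + (k - 0)·4.
c_{51} = 13 + 51·4 = 217.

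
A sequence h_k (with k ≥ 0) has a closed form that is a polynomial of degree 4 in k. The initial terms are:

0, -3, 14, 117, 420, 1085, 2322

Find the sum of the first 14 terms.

1st diffs: -3, 17, 103, 303, 665, 1237.
2nd diffs: 20, 86, 200, 362, 572.
3rd diffs: 66, 114, 162, 210.
4th diffs: 48, 48, 48 (constant).
So h_k = 2k^4 - k^3 - k^2 - 3k.
Continuing: …, 4389, 7592, 12285, 18870, …, h_{13} = 54717.
Summing k = 0..13 (14 terms) gives 169169.

169169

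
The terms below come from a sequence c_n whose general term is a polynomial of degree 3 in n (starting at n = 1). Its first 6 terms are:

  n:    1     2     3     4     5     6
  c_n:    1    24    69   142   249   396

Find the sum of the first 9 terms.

1st diffs: 23, 45, 73, 107, 147.
2nd diffs: 22, 28, 34, 40.
3rd diffs: 6, 6, 6 (constant).
Newton forward-difference form: c_n = 1 + 23·C(n-1,1) + 22·C(n-1,2) + 6·C(n-1,3).
Continuing: 589, 834, 1137.
Summing n = 1..9 (9 terms) gives 3441.

3441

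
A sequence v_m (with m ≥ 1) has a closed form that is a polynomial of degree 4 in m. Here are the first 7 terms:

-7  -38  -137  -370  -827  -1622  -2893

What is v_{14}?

1st diffs: -31, -99, -233, -457, -795, -1271.
2nd diffs: -68, -134, -224, -338, -476.
3rd diffs: -66, -90, -114, -138.
4th diffs: -24, -24, -24 (constant).
So v_m = -m^4 - m^3 - 3m^2 - 2.
Evaluating at m = 14 gives v_{14} = -41750.

-41750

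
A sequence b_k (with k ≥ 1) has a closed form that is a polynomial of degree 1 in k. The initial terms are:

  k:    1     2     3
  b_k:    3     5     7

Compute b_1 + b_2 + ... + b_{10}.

120

1st diffs: 2, 2 (constant).
So b_k = 2k + 1.
Continuing: …, 9, 11, 13, 15, …, b_{10} = 21.
Summing k = 1..10 (10 terms) gives 120.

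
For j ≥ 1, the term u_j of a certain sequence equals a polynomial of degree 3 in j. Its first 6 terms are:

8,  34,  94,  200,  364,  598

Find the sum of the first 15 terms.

1st diffs: 26, 60, 106, 164, 234.
2nd diffs: 34, 46, 58, 70.
3rd diffs: 12, 12, 12 (constant).
Newton forward-difference form: u_j = 8 + 26·C(j-1,1) + 34·C(j-1,2) + 12·C(j-1,3).
Continuing: …, 914, 1324, 1840, 2474, …, u_{15} = 7834.
Summing j = 1..15 (15 terms) gives 34700.

34700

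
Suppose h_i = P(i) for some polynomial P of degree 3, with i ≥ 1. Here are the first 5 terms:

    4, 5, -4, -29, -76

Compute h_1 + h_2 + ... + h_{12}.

-5056

1st diffs: 1, -9, -25, -47.
2nd diffs: -10, -16, -22.
3rd diffs: -6, -6 (constant).
Newton forward-difference form: h_i = 4 + 1·C(i-1,1) + (-10)·C(i-1,2) + (-6)·C(i-1,3).
Continuing: …, -151, -260, -409, -604, …, h_{12} = -1525.
Summing i = 1..12 (12 terms) gives -5056.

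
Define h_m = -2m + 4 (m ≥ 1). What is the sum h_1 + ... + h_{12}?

Over m = 1..12: Σm = 78.
Total = (-2)·78 + (4)·12 = -108.

-108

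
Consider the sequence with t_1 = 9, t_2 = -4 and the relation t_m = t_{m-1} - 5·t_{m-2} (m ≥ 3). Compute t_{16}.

-286189

Iterate the recurrence:
t_3 = -49; t_4 = -29; t_5 = 216; …; t_{13} = -101799; t_{14} = 198796; t_{15} = 707791; t_{16} = -286189.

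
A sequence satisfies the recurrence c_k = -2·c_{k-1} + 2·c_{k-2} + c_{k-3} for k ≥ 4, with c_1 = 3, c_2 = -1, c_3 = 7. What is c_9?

Applying the relation repeatedly:
c_4 = -13, c_5 = 39, c_6 = -97, c_7 = 259, c_8 = -673, c_9 = 1767.

1767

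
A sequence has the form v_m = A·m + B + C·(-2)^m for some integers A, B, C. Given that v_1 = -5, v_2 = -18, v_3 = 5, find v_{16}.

Write the equations: A + B - 2C = -5; 2A + B + 4C = -18; 3A + B - 8C = 5.
Subtracting the first from the second: A + 6C = -13.
Subtracting the second from the third: A - 12C = 23.
Solving: C = -2, A = -1, then B = -8.
Hence v_{16} = -1·16 + (-8) + (-2)·65536 = -131096.

-131096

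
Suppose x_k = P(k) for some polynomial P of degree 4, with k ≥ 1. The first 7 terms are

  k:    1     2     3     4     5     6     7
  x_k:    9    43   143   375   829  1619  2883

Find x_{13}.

1st diffs: 34, 100, 232, 454, 790, 1264.
2nd diffs: 66, 132, 222, 336, 474.
3rd diffs: 66, 90, 114, 138.
4th diffs: 24, 24, 24 (constant).
Newton forward-difference form: x_k = 9 + 34·C(k-1,1) + 66·C(k-1,2) + 66·C(k-1,3) + 24·C(k-1,4).
At k = 13: k-1 = 12, so x_{13} = 9 + 408 + 4356 + 14520 + 11880 = 31173.

31173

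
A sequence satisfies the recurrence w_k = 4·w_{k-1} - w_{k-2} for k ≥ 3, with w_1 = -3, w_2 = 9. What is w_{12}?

Step forward from the initial values:
w_3 = 39; w_4 = 147; w_5 = 549; w_6 = 2049; w_7 = 7647; w_8 = 28539; w_9 = 106509; w_{10} = 397497; w_{11} = 1483479; w_{12} = 5536419.

5536419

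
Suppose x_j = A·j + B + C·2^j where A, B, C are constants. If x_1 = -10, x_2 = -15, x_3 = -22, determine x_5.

-52

Plug in j = 1, 2, 3: A + B + 2C = -10; 2A + B + 4C = -15; 3A + B + 8C = -22.
Subtracting the first from the second: A + 2C = -5.
Subtracting the second from the third: A + 4C = -7.
Solving: C = -1, A = -3, then B = -5.
Hence x_5 = -3·5 + (-5) + (-1)·32 = -52.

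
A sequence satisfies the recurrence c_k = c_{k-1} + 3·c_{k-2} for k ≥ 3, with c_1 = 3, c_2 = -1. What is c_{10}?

1445

Applying the relation repeatedly:
c_3 = 8  c_4 = 5  c_5 = 29  c_6 = 44  c_7 = 131  c_8 = 263  c_9 = 656  c_{10} = 1445.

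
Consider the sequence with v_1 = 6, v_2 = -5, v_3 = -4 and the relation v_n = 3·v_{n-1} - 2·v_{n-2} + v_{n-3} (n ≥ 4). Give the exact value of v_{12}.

4919

Applying the relation repeatedly:
v_4 = 4  v_5 = 15  v_6 = 33  v_7 = 73  v_8 = 168  v_9 = 391  v_{10} = 910  v_{11} = 2116  v_{12} = 4919.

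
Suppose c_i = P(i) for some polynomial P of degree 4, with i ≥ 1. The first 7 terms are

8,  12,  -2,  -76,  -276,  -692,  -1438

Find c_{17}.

-69288

1st diffs: 4, -14, -74, -200, -416, -746.
2nd diffs: -18, -60, -126, -216, -330.
3rd diffs: -42, -66, -90, -114.
4th diffs: -24, -24, -24 (constant).
Newton forward-difference form: c_i = 8 + 4·C(i-1,1) + (-18)·C(i-1,2) + (-42)·C(i-1,3) + (-24)·C(i-1,4).
At i = 17: i-1 = 16, so c_{17} = 8 + 64 - 2160 - 23520 - 43680 = -69288.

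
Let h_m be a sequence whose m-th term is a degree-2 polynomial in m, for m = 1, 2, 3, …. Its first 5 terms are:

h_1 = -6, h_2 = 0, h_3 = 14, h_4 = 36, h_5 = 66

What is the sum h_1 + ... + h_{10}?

1170

1st diffs: 6, 14, 22, 30.
2nd diffs: 8, 8, 8 (constant).
Newton forward-difference form: h_m = -6 + 6·C(m-1,1) + 8·C(m-1,2).
Continuing: …, 104, 150, 204, 266, …, h_{10} = 336.
Summing m = 1..10 (10 terms) gives 1170.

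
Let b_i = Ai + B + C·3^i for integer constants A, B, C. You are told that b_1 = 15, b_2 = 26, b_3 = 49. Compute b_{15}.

14348989

Write the equations: A + B + 3C = 15; 2A + B + 9C = 26; 3A + B + 27C = 49.
Subtracting the first from the second: A + 6C = 11.
Subtracting the second from the third: A + 18C = 23.
Solving: C = 1, A = 5, then B = 7.
So b_i = 5·i + 7 + 1·3^i; at i=15 this is 14348989.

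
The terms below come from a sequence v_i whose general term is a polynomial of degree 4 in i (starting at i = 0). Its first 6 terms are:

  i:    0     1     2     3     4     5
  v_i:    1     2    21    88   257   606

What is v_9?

1st diffs: 1, 19, 67, 169, 349.
2nd diffs: 18, 48, 102, 180.
3rd diffs: 30, 54, 78.
4th diffs: 24, 24 (constant).
Newton forward-difference form: v_i = 1 + 1·C(i,1) + 18·C(i,2) + 30·C(i,3) + 24·C(i,4).
At i = 9: i = 9, so v_9 = 1 + 9 + 648 + 2520 + 3024 = 6202.

6202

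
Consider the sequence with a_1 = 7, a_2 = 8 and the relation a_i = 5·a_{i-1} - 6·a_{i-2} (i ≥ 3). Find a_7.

-3542

Step forward from the initial values:
a_3 = -2; a_4 = -58; a_5 = -278; a_6 = -1042; a_7 = -3542.
(Characteristic roots are 3 and 2.)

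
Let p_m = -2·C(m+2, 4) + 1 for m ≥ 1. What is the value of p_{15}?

-4759

C(17, 4) = 2380, so p_{15} = -4759.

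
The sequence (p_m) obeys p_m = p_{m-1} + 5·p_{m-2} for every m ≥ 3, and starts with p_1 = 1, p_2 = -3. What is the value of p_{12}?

p_3 = 2;  p_4 = -13;  p_5 = -3;  p_6 = -68;  p_7 = -83;  p_8 = -423;  p_9 = -838;  p_{10} = -2953;  p_{11} = -7143;  p_{12} = -21908.

-21908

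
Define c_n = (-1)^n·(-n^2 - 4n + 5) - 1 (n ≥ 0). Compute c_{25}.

(-1)^25 = -1; -n^2 - 4n + 5 at n=25 is -720; so c_{25} = 719.

719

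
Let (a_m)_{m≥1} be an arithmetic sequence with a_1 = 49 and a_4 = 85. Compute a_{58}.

733

Common difference d = (85 - 49) / (4 - 1) = 12.
a_m = 49 + (m - 1)·12.
a_{58} = 49 + 57·12 = 733.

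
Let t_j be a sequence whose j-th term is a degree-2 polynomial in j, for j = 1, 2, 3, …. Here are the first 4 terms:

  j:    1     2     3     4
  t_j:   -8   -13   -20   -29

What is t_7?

-68

1st diffs: -5, -7, -9.
2nd diffs: -2, -2 (constant).
Newton forward-difference form: t_j = -8 + (-5)·C(j-1,1) + (-2)·C(j-1,2).
At j = 7: j-1 = 6, so t_7 = -8 - 30 - 30 = -68.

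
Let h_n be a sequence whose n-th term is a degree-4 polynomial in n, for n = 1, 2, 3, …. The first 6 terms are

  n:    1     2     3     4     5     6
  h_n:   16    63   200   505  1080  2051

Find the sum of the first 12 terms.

80712

1st diffs: 47, 137, 305, 575, 971.
2nd diffs: 90, 168, 270, 396.
3rd diffs: 78, 102, 126.
4th diffs: 24, 24 (constant).
So h_n = n^4 + 3n^3 + 2n^2 + 5n + 5.
Continuing: …, 3568, 5805, 8960, 13255, …, h_{12} = 26273.
Summing n = 1..12 (12 terms) gives 80712.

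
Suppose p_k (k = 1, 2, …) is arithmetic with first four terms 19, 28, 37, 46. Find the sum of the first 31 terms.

Common difference d = 9.
p_k = 19 + (k - 1)·9.
p_{31} = 289; S = 31·(19 + 289)/2 = 4774.

4774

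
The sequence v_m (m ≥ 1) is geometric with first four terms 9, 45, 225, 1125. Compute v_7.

Common ratio r = 5.
v_m = 9·5^(m-1).
v_7 = 9·5^6 = 140625.

140625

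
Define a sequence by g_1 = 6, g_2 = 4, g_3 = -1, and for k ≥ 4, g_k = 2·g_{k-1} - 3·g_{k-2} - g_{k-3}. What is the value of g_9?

330

Compute successive terms:
g_4 = -20; g_5 = -41; g_6 = -21; g_7 = 101; g_8 = 306; g_9 = 330.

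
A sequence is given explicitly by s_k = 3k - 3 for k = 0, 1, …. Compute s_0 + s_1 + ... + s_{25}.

897

Over k = 0..25: Σk = 325.
Total = (3)·325 + (-3)·26 = 897.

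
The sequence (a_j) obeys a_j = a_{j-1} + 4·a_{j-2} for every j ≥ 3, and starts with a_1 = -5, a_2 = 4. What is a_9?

-1856

Compute successive terms:
a_3 = -16, a_4 = 0, a_5 = -64, a_6 = -64, a_7 = -320, a_8 = -576, a_9 = -1856.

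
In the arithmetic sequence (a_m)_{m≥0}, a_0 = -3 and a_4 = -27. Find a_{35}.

-213

Common difference d = (-27 - (-3)) / (4 - 0) = -6.
a_m = -3 + (m - 0)·(-6).
a_{35} = -3 + 35·(-6) = -213.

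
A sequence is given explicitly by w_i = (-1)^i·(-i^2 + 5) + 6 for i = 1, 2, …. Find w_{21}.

442

(-1)^21 = -1; -i^2 + 5 at i=21 is -436; so w_{21} = 442.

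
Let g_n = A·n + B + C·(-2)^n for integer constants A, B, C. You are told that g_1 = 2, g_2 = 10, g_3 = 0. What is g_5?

-20

Plug in n = 1, 2, 3: A + B - 2C = 2; 2A + B + 4C = 10; 3A + B - 8C = 0.
Subtracting the first from the second: A + 6C = 8.
Subtracting the second from the third: A - 12C = -10.
Solving: C = 1, A = 2, then B = 2.
Therefore g_5 = 10 + 2 + 1·(-32) = -20.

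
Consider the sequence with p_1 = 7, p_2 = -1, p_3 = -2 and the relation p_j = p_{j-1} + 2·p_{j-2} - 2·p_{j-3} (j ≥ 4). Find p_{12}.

-528

Applying the relation repeatedly:
p_4 = -18;  p_5 = -20;  p_6 = -52;  p_7 = -56;  p_8 = -120;  p_9 = -128;  p_{10} = -256;  p_{11} = -272;  p_{12} = -528.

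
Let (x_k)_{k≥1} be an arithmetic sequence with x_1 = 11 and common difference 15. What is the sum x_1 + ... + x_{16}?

1976

x_k = 11 + (k - 1)·15.
x_{16} = 236; S = 16·(11 + 236)/2 = 1976.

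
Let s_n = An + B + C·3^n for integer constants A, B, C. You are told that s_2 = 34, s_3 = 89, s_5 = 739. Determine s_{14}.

14348926

At n = 2, 3, 5: 2A + B + 9C = 34; 3A + B + 27C = 89; 5A + B + 243C = 739.
Subtracting the first from the second: A + 18C = 55.
Subtracting the second from the third: 2A + 216C = 650.
Solving: C = 3, A = 1, then B = 5.
Hence s_{14} = 1·14 + 5 + 3·4782969 = 14348926.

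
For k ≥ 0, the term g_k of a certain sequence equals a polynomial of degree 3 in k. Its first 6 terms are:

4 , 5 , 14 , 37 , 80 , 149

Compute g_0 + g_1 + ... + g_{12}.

6708

1st diffs: 1, 9, 23, 43, 69.
2nd diffs: 8, 14, 20, 26.
3rd diffs: 6, 6, 6 (constant).
Newton forward-difference form: g_k = 4 + 1·C(k,1) + 8·C(k,2) + 6·C(k,3).
Continuing: …, 250, 389, 572, 805, …, g_{12} = 1864.
Summing k = 0..12 (13 terms) gives 6708.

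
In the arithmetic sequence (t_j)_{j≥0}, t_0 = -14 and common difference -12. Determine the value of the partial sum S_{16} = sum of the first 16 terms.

-1664

t_j = -14 + (j - 0)·(-12).
t_{15} = -194; S = 16·(-14 + (-194))/2 = -1664.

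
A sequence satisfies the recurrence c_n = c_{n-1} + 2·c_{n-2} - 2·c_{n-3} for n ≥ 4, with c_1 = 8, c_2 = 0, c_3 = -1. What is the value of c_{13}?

c_4 = -17;  c_5 = -19;  c_6 = -51;  c_7 = -55;  c_8 = -119;  c_9 = -127;  c_{10} = -255;  c_{11} = -271;  c_{12} = -527;  c_{13} = -559.

-559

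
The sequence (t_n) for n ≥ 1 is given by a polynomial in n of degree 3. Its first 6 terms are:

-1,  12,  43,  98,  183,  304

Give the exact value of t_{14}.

1st diffs: 13, 31, 55, 85, 121.
2nd diffs: 18, 24, 30, 36.
3rd diffs: 6, 6, 6 (constant).
Newton forward-difference form: t_n = -1 + 13·C(n-1,1) + 18·C(n-1,2) + 6·C(n-1,3).
At n = 14: n-1 = 13, so t_{14} = -1 + 169 + 1404 + 1716 = 3288.

3288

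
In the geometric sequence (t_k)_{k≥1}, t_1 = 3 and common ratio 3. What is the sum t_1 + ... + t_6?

1092

t_k = 3·3^(k-1).
S = 3·(3^6 - 1)/(3 - 1) = 3·(729 - 1)/(2) = 1092.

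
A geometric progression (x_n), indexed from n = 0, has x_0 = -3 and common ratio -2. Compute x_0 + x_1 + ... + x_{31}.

4294967295

x_n = (-3)·(-2)^(n-0).
S = (-3)·((-2)^32 - 1)/(-2 - 1) = (-3)·(4294967296 - 1)/(-3) = 4294967295.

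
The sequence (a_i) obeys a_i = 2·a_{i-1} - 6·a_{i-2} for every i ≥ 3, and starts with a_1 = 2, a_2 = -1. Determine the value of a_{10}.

-400

Step forward from the initial values:
a_3 = -14, a_4 = -22, a_5 = 40, a_6 = 212, a_7 = 184, a_8 = -904, a_9 = -2912, a_{10} = -400.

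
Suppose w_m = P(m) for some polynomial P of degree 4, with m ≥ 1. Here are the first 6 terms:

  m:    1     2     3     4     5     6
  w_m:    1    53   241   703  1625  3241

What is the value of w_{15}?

1st diffs: 52, 188, 462, 922, 1616.
2nd diffs: 136, 274, 460, 694.
3rd diffs: 138, 186, 234.
4th diffs: 48, 48 (constant).
Newton forward-difference form: w_m = 1 + 52·C(m-1,1) + 136·C(m-1,2) + 138·C(m-1,3) + 48·C(m-1,4).
At m = 15: m-1 = 14, so w_{15} = 1 + 728 + 12376 + 50232 + 48048 = 111385.

111385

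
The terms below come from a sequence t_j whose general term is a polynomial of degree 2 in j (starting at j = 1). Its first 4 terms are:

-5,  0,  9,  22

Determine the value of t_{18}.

624

1st diffs: 5, 9, 13.
2nd diffs: 4, 4 (constant).
Newton forward-difference form: t_j = -5 + 5·C(j-1,1) + 4·C(j-1,2).
At j = 18: j-1 = 17, so t_{18} = -5 + 85 + 544 = 624.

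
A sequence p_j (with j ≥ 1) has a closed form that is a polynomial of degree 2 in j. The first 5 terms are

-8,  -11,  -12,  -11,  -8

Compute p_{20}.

1st diffs: -3, -1, 1, 3.
2nd diffs: 2, 2, 2 (constant).
Newton forward-difference form: p_j = -8 + (-3)·C(j-1,1) + 2·C(j-1,2).
At j = 20: j-1 = 19, so p_{20} = -8 - 57 + 342 = 277.

277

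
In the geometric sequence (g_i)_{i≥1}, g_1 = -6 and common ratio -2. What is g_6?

192

g_i = (-6)·(-2)^(i-1).
g_6 = (-6)·(-2)^5 = 192.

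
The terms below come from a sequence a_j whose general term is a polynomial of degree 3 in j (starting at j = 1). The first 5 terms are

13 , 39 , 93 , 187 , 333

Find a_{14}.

1st diffs: 26, 54, 94, 146.
2nd diffs: 28, 40, 52.
3rd diffs: 12, 12 (constant).
So a_j = 2j^3 + 2j^2 + 6j + 3.
Evaluating at j = 14 gives a_{14} = 5967.

5967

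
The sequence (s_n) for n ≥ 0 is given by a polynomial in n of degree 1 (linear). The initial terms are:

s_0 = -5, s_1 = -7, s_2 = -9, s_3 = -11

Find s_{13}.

1st diffs: -2, -2, -2 (constant).
So s_n = -2n - 5.
Evaluating at n = 13 gives s_{13} = -31.

-31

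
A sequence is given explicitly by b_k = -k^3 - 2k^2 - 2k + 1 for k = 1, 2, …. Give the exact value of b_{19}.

b_{19} = -1·19^3 - 2·19^2 - 2·19 + 1 = -7618.

-7618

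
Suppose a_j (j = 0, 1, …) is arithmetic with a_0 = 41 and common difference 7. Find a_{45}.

356

a_j = 41 + (j - 0)·7.
a_{45} = 41 + 45·7 = 356.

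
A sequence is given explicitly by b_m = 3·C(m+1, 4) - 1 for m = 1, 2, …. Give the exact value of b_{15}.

5459

C(16, 4) = 1820, so b_{15} = 5459.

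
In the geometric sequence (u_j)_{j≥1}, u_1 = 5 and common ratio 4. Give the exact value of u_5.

u_j = 5·4^(j-1).
u_5 = 5·4^4 = 1280.

1280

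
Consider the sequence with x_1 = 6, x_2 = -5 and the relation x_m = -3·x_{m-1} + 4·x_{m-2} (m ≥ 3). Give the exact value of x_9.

Applying the relation repeatedly:
x_3 = 39, x_4 = -137, x_5 = 567, x_6 = -2249, x_7 = 9015, x_8 = -36041, x_9 = 144183.
(Characteristic roots are 1 and -4.)

144183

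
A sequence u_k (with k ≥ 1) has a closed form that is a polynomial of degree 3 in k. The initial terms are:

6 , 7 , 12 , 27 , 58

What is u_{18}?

4647

1st diffs: 1, 5, 15, 31.
2nd diffs: 4, 10, 16.
3rd diffs: 6, 6 (constant).
So u_k = k^3 - 4k^2 + 6k + 3.
Evaluating at k = 18 gives u_{18} = 4647.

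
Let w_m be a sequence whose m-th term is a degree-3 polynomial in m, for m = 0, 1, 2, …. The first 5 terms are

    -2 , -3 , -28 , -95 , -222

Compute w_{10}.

1st diffs: -1, -25, -67, -127.
2nd diffs: -24, -42, -60.
3rd diffs: -18, -18 (constant).
So w_m = -3m^3 - 3m^2 + 5m - 2.
Evaluating at m = 10 gives w_{10} = -3252.

-3252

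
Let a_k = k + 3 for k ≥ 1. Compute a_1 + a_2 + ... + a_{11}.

99

Over k = 1..11: Σk = 66.
Total = (1)·66 + (3)·11 = 99.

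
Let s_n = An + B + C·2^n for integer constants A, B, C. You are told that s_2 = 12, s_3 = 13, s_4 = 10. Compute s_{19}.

Plug in n = 2, 3, 4: 2A + B + 4C = 12; 3A + B + 8C = 13; 4A + B + 16C = 10.
Subtracting the first from the second: A + 4C = 1.
Subtracting the second from the third: A + 8C = -3.
Solving: C = -1, A = 5, then B = 6.
Hence s_{19} = 5·19 + 6 + (-1)·524288 = -524187.

-524187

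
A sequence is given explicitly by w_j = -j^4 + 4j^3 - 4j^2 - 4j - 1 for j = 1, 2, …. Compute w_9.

-4006

w_9 = -1·9^4 + 4·9^3 - 4·9^2 - 4·9 - 1 = -4006.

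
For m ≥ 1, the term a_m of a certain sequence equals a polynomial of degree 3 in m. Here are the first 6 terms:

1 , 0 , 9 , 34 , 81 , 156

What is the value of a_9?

609

1st diffs: -1, 9, 25, 47, 75.
2nd diffs: 10, 16, 22, 28.
3rd diffs: 6, 6, 6 (constant).
So a_m = m^3 - m^2 - 5m + 6.
Evaluating at m = 9 gives a_9 = 609.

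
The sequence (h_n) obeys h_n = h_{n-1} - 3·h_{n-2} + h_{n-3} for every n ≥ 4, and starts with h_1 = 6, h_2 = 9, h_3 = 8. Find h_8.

5

Step forward from the initial values:
h_4 = -13, h_5 = -28, h_6 = 19, h_7 = 90, h_8 = 5.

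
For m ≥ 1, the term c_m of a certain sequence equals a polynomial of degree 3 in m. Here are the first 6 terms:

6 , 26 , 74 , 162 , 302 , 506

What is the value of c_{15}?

1st diffs: 20, 48, 88, 140, 204.
2nd diffs: 28, 40, 52, 64.
3rd diffs: 12, 12, 12 (constant).
So c_m = 2m^3 + 2m^2 + 2.
Evaluating at m = 15 gives c_{15} = 7202.

7202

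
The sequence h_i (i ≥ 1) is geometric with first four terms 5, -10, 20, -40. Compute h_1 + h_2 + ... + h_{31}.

3579139415

Common ratio r = -2.
h_i = 5·(-2)^(i-1).
S = 5·((-2)^31 - 1)/(-2 - 1) = 5·(-2147483648 - 1)/(-3) = 3579139415.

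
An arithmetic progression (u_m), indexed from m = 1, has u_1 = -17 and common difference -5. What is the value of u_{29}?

u_m = -17 + (m - 1)·(-5).
u_{29} = -17 + 28·(-5) = -157.

-157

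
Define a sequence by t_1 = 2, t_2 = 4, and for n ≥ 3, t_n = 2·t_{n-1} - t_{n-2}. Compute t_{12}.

t_3 = 6  t_4 = 8  t_5 = 10  t_6 = 12  t_7 = 14  t_8 = 16  t_9 = 18  t_{10} = 20  t_{11} = 22  t_{12} = 24.
(Characteristic roots are 1 and 1.)

24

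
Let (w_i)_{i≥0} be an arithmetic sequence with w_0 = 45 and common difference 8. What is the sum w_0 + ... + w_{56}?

15333

w_i = 45 + (i - 0)·8.
w_{56} = 493; S = 57·(45 + 493)/2 = 15333.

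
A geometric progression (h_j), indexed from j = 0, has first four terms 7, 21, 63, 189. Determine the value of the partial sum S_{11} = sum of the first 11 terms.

Common ratio r = 3.
h_j = 7·3^(j-0).
S = 7·(3^11 - 1)/(3 - 1) = 7·(177147 - 1)/(2) = 620011.

620011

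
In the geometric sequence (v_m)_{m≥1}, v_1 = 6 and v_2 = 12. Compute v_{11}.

6144

Common ratio r = 2.
v_m = 6·2^(m-1).
v_{11} = 6·2^10 = 6144.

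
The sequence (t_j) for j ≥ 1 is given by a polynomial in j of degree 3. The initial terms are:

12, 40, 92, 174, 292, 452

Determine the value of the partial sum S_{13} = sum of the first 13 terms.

1st diffs: 28, 52, 82, 118, 160.
2nd diffs: 24, 30, 36, 42.
3rd diffs: 6, 6, 6 (constant).
Newton forward-difference form: t_j = 12 + 28·C(j-1,1) + 24·C(j-1,2) + 6·C(j-1,3).
Continuing: …, 660, 922, 1244, 1632, …, t_{13} = 3252.
Summing j = 1..13 (13 terms) gives 13494.

13494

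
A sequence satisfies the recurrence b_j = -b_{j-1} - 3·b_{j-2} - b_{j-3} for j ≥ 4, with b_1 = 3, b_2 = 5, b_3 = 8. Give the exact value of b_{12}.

-446

b_4 = -26; b_5 = -3; b_6 = 73; b_7 = -38; b_8 = -178; b_9 = 219; b_{10} = 353; b_{11} = -832; b_{12} = -446.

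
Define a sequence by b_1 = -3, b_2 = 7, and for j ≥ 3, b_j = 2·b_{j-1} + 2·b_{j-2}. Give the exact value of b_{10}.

b_3 = 8; b_4 = 30; b_5 = 76; b_6 = 212; b_7 = 576; b_8 = 1576; b_9 = 4304; b_{10} = 11760.

11760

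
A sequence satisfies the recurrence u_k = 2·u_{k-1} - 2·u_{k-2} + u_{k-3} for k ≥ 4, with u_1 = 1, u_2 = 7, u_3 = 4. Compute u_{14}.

7

Compute successive terms:
u_4 = -5;  u_5 = -11;  u_6 = -8;  …;  u_{11} = -11;  u_{12} = -8;  u_{13} = 1;  u_{14} = 7.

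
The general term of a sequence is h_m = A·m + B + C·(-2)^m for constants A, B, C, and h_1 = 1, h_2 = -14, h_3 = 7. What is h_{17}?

The three given values yield: A + B - 2C = 1; 2A + B + 4C = -14; 3A + B - 8C = 7.
Subtracting the first from the second: A + 6C = -15.
Subtracting the second from the third: A - 12C = 21.
Solving: C = -2, A = -3, then B = 0.
Therefore h_{17} = -51 + 0 + (-2)·(-131072) = 262093.

262093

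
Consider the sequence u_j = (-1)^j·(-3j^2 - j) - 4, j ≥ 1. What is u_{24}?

-1756

(-1)^24 = 1; -3j^2 - j at j=24 is -1752; so u_{24} = -1756.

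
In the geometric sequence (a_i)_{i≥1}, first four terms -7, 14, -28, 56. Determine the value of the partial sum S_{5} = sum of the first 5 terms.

Common ratio r = -2.
a_i = (-7)·(-2)^(i-1).
S = (-7)·((-2)^5 - 1)/(-2 - 1) = (-7)·(-32 - 1)/(-3) = -77.

-77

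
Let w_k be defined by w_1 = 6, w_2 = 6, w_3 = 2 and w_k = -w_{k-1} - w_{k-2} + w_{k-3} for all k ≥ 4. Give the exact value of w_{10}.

Iterate the recurrence:
w_4 = -2; w_5 = 6; w_6 = -2; w_7 = -6; w_8 = 14; w_9 = -10; w_{10} = -10.

-10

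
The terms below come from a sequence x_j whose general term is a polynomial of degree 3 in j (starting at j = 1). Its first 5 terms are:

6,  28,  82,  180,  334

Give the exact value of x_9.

1750

1st diffs: 22, 54, 98, 154.
2nd diffs: 32, 44, 56.
3rd diffs: 12, 12 (constant).
Newton forward-difference form: x_j = 6 + 22·C(j-1,1) + 32·C(j-1,2) + 12·C(j-1,3).
At j = 9: j-1 = 8, so x_9 = 6 + 176 + 896 + 672 = 1750.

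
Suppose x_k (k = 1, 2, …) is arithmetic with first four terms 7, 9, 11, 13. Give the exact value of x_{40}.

85

Common difference d = 2.
x_k = 7 + (k - 1)·2.
x_{40} = 7 + 39·2 = 85.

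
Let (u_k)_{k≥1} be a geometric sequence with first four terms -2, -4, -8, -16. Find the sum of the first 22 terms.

Common ratio r = 2.
u_k = (-2)·2^(k-1).
S = (-2)·(2^22 - 1)/(2 - 1) = (-2)·(4194304 - 1)/(1) = -8388606.

-8388606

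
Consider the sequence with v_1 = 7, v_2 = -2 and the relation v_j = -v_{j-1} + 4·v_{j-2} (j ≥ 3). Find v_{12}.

Iterate the recurrence:
v_3 = 30  v_4 = -38  v_5 = 158  v_6 = -310  v_7 = 942  v_8 = -2182  v_9 = 5950  v_{10} = -14678  v_{11} = 38478  v_{12} = -97190.

-97190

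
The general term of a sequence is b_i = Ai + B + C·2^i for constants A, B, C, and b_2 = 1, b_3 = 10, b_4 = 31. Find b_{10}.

3037

At i = 2, 3, 4: 2A + B + 4C = 1; 3A + B + 8C = 10; 4A + B + 16C = 31.
Subtracting the first from the second: A + 4C = 9.
Subtracting the second from the third: A + 8C = 21.
Solving: C = 3, A = -3, then B = -5.
So b_i = -3·i + (-5) + 3·2^i; at i=10 this is 3037.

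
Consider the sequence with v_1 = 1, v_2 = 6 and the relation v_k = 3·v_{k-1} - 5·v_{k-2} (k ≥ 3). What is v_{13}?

Iterate the recurrence:
v_3 = 13; v_4 = 9; v_5 = -38; …; v_{10} = 4041; v_{11} = 5938; v_{12} = -2391; v_{13} = -36863.

-36863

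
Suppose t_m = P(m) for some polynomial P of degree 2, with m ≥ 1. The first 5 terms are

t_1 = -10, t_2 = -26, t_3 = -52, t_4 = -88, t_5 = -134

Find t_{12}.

-736

1st diffs: -16, -26, -36, -46.
2nd diffs: -10, -10, -10 (constant).
Newton forward-difference form: t_m = -10 + (-16)·C(m-1,1) + (-10)·C(m-1,2).
At m = 12: m-1 = 11, so t_{12} = -10 - 176 - 550 = -736.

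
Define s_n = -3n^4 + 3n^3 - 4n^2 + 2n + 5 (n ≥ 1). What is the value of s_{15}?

-142615

s_{15} = -3·15^4 + 3·15^3 - 4·15^2 + 2·15 + 5 = -142615.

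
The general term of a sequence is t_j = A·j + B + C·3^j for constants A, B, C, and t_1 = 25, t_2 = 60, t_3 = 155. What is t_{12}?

2657270

Write the equations: A + B + 3C = 25; 2A + B + 9C = 60; 3A + B + 27C = 155.
Subtracting the first from the second: A + 6C = 35.
Subtracting the second from the third: A + 18C = 95.
Solving: C = 5, A = 5, then B = 5.
So t_j = 5·j + 5 + 5·3^j; at j=12 this is 2657270.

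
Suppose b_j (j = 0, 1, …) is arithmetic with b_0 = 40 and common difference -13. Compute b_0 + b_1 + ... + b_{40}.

b_j = 40 + (j - 0)·(-13).
b_{40} = -480; S = 41·(40 + (-480))/2 = -9020.

-9020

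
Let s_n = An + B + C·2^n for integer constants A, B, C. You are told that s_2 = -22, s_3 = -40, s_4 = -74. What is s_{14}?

-65566

At n = 2, 3, 4: 2A + B + 4C = -22; 3A + B + 8C = -40; 4A + B + 16C = -74.
Subtracting the first from the second: A + 4C = -18.
Subtracting the second from the third: A + 8C = -34.
Solving: C = -4, A = -2, then B = -2.
Therefore s_{14} = -28 + (-2) + (-4)·16384 = -65566.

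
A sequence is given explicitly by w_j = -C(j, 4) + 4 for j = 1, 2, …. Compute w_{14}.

C(14, 4) = 1001, so w_{14} = -997.

-997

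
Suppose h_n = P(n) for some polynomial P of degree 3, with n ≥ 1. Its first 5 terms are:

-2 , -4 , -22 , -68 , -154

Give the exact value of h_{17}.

1st diffs: -2, -18, -46, -86.
2nd diffs: -16, -28, -40.
3rd diffs: -12, -12 (constant).
Newton forward-difference form: h_n = -2 + (-2)·C(n-1,1) + (-16)·C(n-1,2) + (-12)·C(n-1,3).
At n = 17: n-1 = 16, so h_{17} = -2 - 32 - 1920 - 6720 = -8674.

-8674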